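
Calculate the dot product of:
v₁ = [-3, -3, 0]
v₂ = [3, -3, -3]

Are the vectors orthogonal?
0, Yes

The dot product is the sum of products of corresponding components.
v₁·v₂ = (-3)*(3) + (-3)*(-3) + (0)*(-3) = -9 + 9 + 0 = 0.
Two vectors are orthogonal iff their dot product is 0; here the dot product is 0, so the vectors are orthogonal.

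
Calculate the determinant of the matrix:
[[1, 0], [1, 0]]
0

For a 2×2 matrix [[a, b], [c, d]], det = ad - bc
det = (1)(0) - (0)(1) = 0 - 0 = 0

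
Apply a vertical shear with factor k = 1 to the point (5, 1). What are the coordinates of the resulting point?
(5, 6)

Shear matrix for vertical shear with factor k = 1:
[[1, 0], [1, 1]]
Result: (5, 1) → (5, 6)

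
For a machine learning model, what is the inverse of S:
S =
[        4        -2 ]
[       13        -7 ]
det(S) = -2
S⁻¹ =
[      7/2        -1 ]
[     13/2        -2 ]

For a 2×2 matrix S = [[a, b], [c, d]] with det(S) ≠ 0, S⁻¹ = (1/det(S)) * [[d, -b], [-c, a]].
det(S) = (4)*(-7) - (-2)*(13) = -28 + 26 = -2.
S⁻¹ = (1/-2) * [[-7, 2], [-13, 4]].
Dividing each entry by -2 and reducing:
S⁻¹ =
[      7/2        -1 ]
[     13/2        -2 ]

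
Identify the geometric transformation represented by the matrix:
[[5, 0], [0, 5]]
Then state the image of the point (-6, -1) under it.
uniform scaling by factor 5; image of (-6, -1) is (-30, -5)

This is a diagonal matrix with equal entries 5, so it scales both axes by the same factor 5.
The matrix [[5, 0], [0, 5]] represents: uniform scaling by factor 5.
Applying it to (-6, -1): [5·-6 + 0·-1, 0·-6 + 5·-1] = (-30, -5).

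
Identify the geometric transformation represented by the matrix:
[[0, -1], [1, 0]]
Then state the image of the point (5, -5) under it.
rotation by 90° counterclockwise; image of (5, -5) is (5, 5)

This matches the form [[cos θ, -sin θ], [sin θ, cos θ]] of a rotation matrix; reading off cos θ and sin θ gives the angle.
The matrix [[0, -1], [1, 0]] represents: rotation by 90° counterclockwise.
Applying it to (5, -5): [0·5 + -1·-5, 1·5 + 0·-5] = (5, 5).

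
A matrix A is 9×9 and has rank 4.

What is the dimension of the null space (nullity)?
5

The rank-nullity theorem for an m×n matrix states:
rank(A) + nullity(A) = n (the number of columns).
Here n = 9 and rank(A) = 4, so nullity(A) = 9 - 4 = 5.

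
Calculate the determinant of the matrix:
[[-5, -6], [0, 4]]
-20

For a 2×2 matrix [[a, b], [c, d]], det = ad - bc
det = (-5)(4) - (-6)(0) = -20 - 0 = -20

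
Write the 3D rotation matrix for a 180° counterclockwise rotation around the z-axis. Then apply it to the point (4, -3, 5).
R = [[-1, 0, 0], [0, -1, 0], [0, 0, 1]]; R·(4, -3, 5) = (-4, 3, 5)

Rotation matrix for 180° around z-axis:
cos(180°) = -1, sin(180°) = 0
R = [[-1, 0, 0], [0, -1, 0], [0, 0, 1]]
Apply to (4, -3, 5): R·[4, -3, 5]ᵀ = (-4, 3, 5)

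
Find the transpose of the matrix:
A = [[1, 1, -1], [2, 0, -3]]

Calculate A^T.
[[1, 2], [1, 0], [-1, -3]]

The transpose sends entry (i,j) to (j,i); rows become columns.
Row 0 of A: [1, 1, -1] -> column 0 of A^T.
Row 1 of A: [2, 0, -3] -> column 1 of A^T.
A^T = [[1, 2], [1, 0], [-1, -3]]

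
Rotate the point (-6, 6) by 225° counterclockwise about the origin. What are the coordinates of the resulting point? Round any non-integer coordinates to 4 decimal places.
(8.4853, 0.0000)

Rotation matrix R(θ) = [[cos θ, -sin θ], [sin θ, cos θ]]; for θ = 225°:
R = [[-√2/2, √2/2], [-√2/2, -√2/2]]
Result: R × [-6, 6]ᵀ = [-√2/2·-6 + (√2/2)·6, -√2/2·-6 + (-√2/2)·6]ᵀ = (8.4853, 0.0000)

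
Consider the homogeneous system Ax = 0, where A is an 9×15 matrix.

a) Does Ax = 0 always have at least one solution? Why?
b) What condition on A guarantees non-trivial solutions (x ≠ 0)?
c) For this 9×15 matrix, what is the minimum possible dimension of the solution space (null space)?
a) Yes, x = 0 is always a solution. b) When A has linearly dependent columns (rank < n). c) Minimum nullity = 6.

a) x = 0 satisfies A·0 = 0, so the zero vector is always a solution.
b) Non-trivial solutions exist iff the columns of A are linearly dependent, equivalently rank(A) < n (the number of columns).
c) By rank-nullity, rank(A) + nullity(A) = n = 15. Since A has only 9 rows, rank(A) ≤ 9, so nullity(A) ≥ 15 - 9 = 6.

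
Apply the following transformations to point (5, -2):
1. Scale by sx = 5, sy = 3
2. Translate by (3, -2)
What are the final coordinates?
(28, -8)

Step 1: Scale (5, -2) by (sx, sy) = (5, 3) → (25, -6)
Step 2: Translate by (3, -2) → (28, -8)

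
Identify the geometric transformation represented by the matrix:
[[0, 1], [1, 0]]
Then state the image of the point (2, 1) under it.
reflection across the line y = x; image of (2, 1) is (1, 2)

This is a symmetric orthogonal matrix with determinant -1, which characterizes a reflection in ℝ².
The matrix [[0, 1], [1, 0]] represents: reflection across the line y = x.
Applying it to (2, 1): [0·2 + 1·1, 1·2 + 0·1] = (1, 2).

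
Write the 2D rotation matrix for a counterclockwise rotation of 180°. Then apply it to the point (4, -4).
R = [[-1, 0], [0, -1]]; R·(4, -4) = (-4, 4)

Rotation matrix formula: R(θ) = [[cos θ, -sin θ], [sin θ, cos θ]]
For θ = 180°:
cos(180°) = -1
sin(180°) = 0
R = [[-1, 0], [0, -1]]
Apply to (4, -4): [-1·4 + (0)·-4, 0·4 + -1·-4] = (-4, 4)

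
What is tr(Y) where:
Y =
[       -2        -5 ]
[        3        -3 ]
tr(Y) = -2 - 3 = -5

The trace of a square matrix is the sum of its diagonal entries.
Diagonal entries of Y: Y[0][0] = -2, Y[1][1] = -3.
tr(Y) = -2 - 3 = -5.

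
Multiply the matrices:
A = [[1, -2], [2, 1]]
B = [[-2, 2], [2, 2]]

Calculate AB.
[[-6, -2], [-2, 6]]

Each entry (i,j) of AB = sum over k of A[i][k]*B[k][j].
(AB)[0][0] = (1)*(-2) + (-2)*(2) = -6
(AB)[0][1] = (1)*(2) + (-2)*(2) = -2
(AB)[1][0] = (2)*(-2) + (1)*(2) = -2
(AB)[1][1] = (2)*(2) + (1)*(2) = 6
AB = [[-6, -2], [-2, 6]]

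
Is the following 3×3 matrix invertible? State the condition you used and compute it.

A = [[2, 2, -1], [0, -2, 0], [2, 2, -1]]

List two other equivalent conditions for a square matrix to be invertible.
No, not invertible; det(A) = 0 (two rows are equal, so the rows are linearly dependent). Equivalent conditions (failing for this A): rank(A) < 3; Ax = 0 has non-trivial solutions; 0 is an eigenvalue; the columns are linearly dependent.

To check invertibility, compute det(A).
In this matrix, row 0 and the last row are identical, so one row is a scalar multiple of another and the rows are linearly dependent.
A matrix with linearly dependent rows has det = 0 and is not invertible.
Equivalent failed conditions:
- rank(A) < 3.
- Ax = 0 has non-trivial solutions.
- 0 is an eigenvalue.
- The columns are linearly dependent.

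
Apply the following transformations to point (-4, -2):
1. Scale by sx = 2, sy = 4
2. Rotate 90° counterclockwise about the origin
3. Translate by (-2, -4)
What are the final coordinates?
(6, -12)

Step 1: Scale → (-8, -8)
Step 2: Rotate 90° → (8, -8)
Step 3: Translate → (6, -12)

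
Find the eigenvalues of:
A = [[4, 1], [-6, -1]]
λ = 1, 2

Solve det(A - λI) = 0. For a 2×2 matrix this is λ² - (trace)λ + det = 0.
trace(A) = 4 - 1 = 3.
det(A) = (4)*(-1) - (1)*(-6) = -4 + 6 = 2.
Characteristic equation: λ² - (3)λ + (2) = 0.
Discriminant: (3)² - 4*(2) = 9 - 8 = 1.
Roots: λ = (3 ± √1) / 2 = 1, 2.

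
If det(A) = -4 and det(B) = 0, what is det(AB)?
0

Use the multiplicative property of determinants: det(AB) = det(A)*det(B).
det(AB) = (-4)*(0) = 0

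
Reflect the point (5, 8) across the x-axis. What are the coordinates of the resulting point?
(5, -8)

Reflection across x-axis: (5, 8) → (5, -8)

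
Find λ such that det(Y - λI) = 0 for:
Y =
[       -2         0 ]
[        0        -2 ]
λ = -2, -2

Solve det(Y - λI) = 0. For a 2×2 matrix the characteristic equation is λ² - (trace)λ + det = 0.
trace(Y) = a + d = -2 - 2 = -4.
det(Y) = a*d - b*c = (-2)*(-2) - (0)*(0) = 4 - 0 = 4.
Characteristic equation: λ² - (-4)λ + (4) = 0.
Discriminant = (-4)² - 4*(4) = 16 - 16 = 0.
λ = (-4 ± √0) / 2 = (-4 ± 0) / 2 = -2, -2.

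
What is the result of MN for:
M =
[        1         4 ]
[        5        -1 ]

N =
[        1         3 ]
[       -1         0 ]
MN =
[       -3         3 ]
[        6        15 ]

Matrix multiplication: (MN)[i][j] = sum over k of M[i][k] * N[k][j].
  (MN)[0][0] = (1)*(1) + (4)*(-1) = -3
  (MN)[0][1] = (1)*(3) + (4)*(0) = 3
  (MN)[1][0] = (5)*(1) + (-1)*(-1) = 6
  (MN)[1][1] = (5)*(3) + (-1)*(0) = 15
MN =
[       -3         3 ]
[        6        15 ]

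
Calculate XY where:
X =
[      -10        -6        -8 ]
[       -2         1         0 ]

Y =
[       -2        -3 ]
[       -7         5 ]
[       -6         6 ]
XY =
[      110       -48 ]
[       -3        11 ]

Matrix multiplication: (XY)[i][j] = sum over k of X[i][k] * Y[k][j].
  (XY)[0][0] = (-10)*(-2) + (-6)*(-7) + (-8)*(-6) = 110
  (XY)[0][1] = (-10)*(-3) + (-6)*(5) + (-8)*(6) = -48
  (XY)[1][0] = (-2)*(-2) + (1)*(-7) + (0)*(-6) = -3
  (XY)[1][1] = (-2)*(-3) + (1)*(5) + (0)*(6) = 11
XY =
[      110       -48 ]
[       -3        11 ]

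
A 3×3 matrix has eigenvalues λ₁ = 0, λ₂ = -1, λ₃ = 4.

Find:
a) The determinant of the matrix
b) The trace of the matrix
det = 0, trace = 3

Two standard eigenvalue identities:
- det(A) equals the product of the eigenvalues (counted with multiplicity).
- trace(A) equals the sum of the eigenvalues.
det(A) = (0)*(-1)*(4) = 0.
trace(A) = 0 - 1 + 4 = 3.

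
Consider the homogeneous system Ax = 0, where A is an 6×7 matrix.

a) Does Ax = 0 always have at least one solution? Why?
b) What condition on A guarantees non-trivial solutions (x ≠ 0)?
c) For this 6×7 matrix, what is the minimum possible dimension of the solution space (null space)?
a) Yes, x = 0 is always a solution. b) When A has linearly dependent columns (rank < n). c) Minimum nullity = 1.

a) x = 0 satisfies A·0 = 0, so the zero vector is always a solution.
b) Non-trivial solutions exist iff the columns of A are linearly dependent, equivalently rank(A) < n (the number of columns).
c) By rank-nullity, rank(A) + nullity(A) = n = 7. Since A has only 6 rows, rank(A) ≤ 6, so nullity(A) ≥ 7 - 6 = 1.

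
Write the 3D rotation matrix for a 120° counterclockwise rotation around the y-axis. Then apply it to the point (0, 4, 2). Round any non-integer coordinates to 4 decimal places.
R = [[-1/2, 0, √3/2], [0, 1, 0], [-√3/2, 0, -1/2]]; R·(0, 4, 2) = (1.7321, 4.0000, -1.0000)

Rotation matrix for 120° around y-axis:
cos(120°) = -1/2, sin(120°) = √3/2
R = [[-1/2, 0, √3/2], [0, 1, 0], [-√3/2, 0, -1/2]]
Apply to (0, 4, 2): R·[0, 4, 2]ᵀ = (1.7321, 4.0000, -1.0000)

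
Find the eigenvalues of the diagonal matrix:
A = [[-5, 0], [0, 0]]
λ₁ = -5, λ₂ = 0

The characteristic polynomial of A is det(A - λI) = (-5 - λ)(0 - λ) = 0.
The roots are λ = -5 and λ = 0, so the eigenvalues are the diagonal entries.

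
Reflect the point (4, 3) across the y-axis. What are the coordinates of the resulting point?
(-4, 3)

Reflection across y-axis: (4, 3) → (-4, 3)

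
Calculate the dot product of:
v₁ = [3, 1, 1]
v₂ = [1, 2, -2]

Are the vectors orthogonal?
3, No

The dot product is the sum of products of corresponding components.
v₁·v₂ = (3)*(1) + (1)*(2) + (1)*(-2) = 3 + 2 - 2 = 3.
Two vectors are orthogonal iff their dot product is 0; here the dot product is 3, so the vectors are not orthogonal.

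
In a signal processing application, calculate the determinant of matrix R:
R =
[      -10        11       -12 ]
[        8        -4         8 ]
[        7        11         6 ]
det(R) = -184

Expand along row 0 (cofactor expansion): det(R) = a*(e*i - f*h) - b*(d*i - f*g) + c*(d*h - e*g), where the 3×3 is [[a, b, c], [d, e, f], [g, h, i]].
Minor M_00 = (-4)*(6) - (8)*(11) = -24 - 88 = -112.
Minor M_01 = (8)*(6) - (8)*(7) = 48 - 56 = -8.
Minor M_02 = (8)*(11) - (-4)*(7) = 88 + 28 = 116.
det(R) = (-10)*(-112) - (11)*(-8) + (-12)*(116) = 1120 + 88 - 1392 = -184.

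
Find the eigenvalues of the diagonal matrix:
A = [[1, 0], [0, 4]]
λ₁ = 1, λ₂ = 4

The characteristic polynomial of A is det(A - λI) = (1 - λ)(4 - λ) = 0.
The roots are λ = 1 and λ = 4, so the eigenvalues are the diagonal entries.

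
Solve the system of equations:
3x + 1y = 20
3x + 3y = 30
x = 5, y = 5

Use elimination (row reduction):
Equation 1: 3x + 1y = 20.
Equation 2: 3x + 3y = 30.
Multiply Eq1 by 3 and Eq2 by 3: 9x + 3y = 60;  9x + 9y = 90.
Subtract: (6)y = 30, so y = 5.
Back-substitute into Eq1: 3x + 1*(5) = 20, so x = 5.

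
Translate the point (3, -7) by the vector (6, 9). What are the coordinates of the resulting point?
(9, 2)

Translation by (6, 9):
x' = 3 + 6 = 9
y' = -7 + 9 = 2
Homogeneous matrix: [[1, 0, 6], [0, 1, 9], [0, 0, 1]]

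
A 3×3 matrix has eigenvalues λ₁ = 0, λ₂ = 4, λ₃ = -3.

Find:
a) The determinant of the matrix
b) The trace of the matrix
det = 0, trace = 1

Two standard eigenvalue identities:
- det(A) equals the product of the eigenvalues (counted with multiplicity).
- trace(A) equals the sum of the eigenvalues.
det(A) = (0)*(4)*(-3) = 0.
trace(A) = 0 + 4 - 3 = 1.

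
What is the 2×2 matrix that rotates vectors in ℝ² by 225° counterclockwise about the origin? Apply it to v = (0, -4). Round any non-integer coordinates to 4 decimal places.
R = [[-√2/2, √2/2], [-√2/2, -√2/2]]; R·v = (-2.8284, 2.8284)

A counterclockwise rotation by angle θ in ℝ² has matrix R(θ) = [[cos θ, -sin θ], [sin θ, cos θ]].
For θ = 225°: cos θ = -√2/2, sin θ = -√2/2.
R(225°) = [[-√2/2, √2/2], [-√2/2, -√2/2]].
R·v = [-√2/2·0 + (√2/2)·-4, -√2/2·0 + -√2/2·-4] = (-2.8284, 2.8284).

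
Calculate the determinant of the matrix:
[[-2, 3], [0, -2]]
4

For a 2×2 matrix [[a, b], [c, d]], det = ad - bc
det = (-2)(-2) - (3)(0) = 4 - 0 = 4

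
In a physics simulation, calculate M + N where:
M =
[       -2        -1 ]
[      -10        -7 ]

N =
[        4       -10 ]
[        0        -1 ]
M + N =
[        2       -11 ]
[      -10        -8 ]

Matrix addition is elementwise: (M+N)[i][j] = M[i][j] + N[i][j].
  (M+N)[0][0] = (-2) + (4) = 2
  (M+N)[0][1] = (-1) + (-10) = -11
  (M+N)[1][0] = (-10) + (0) = -10
  (M+N)[1][1] = (-7) + (-1) = -8
M + N =
[        2       -11 ]
[      -10        -8 ]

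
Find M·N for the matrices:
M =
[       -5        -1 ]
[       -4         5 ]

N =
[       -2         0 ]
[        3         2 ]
MN =
[        7        -2 ]
[       23        10 ]

Matrix multiplication: (MN)[i][j] = sum over k of M[i][k] * N[k][j].
  (MN)[0][0] = (-5)*(-2) + (-1)*(3) = 7
  (MN)[0][1] = (-5)*(0) + (-1)*(2) = -2
  (MN)[1][0] = (-4)*(-2) + (5)*(3) = 23
  (MN)[1][1] = (-4)*(0) + (5)*(2) = 10
MN =
[        7        -2 ]
[       23        10 ]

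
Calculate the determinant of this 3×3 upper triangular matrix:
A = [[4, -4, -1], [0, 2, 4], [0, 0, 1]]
8

The determinant of a triangular matrix is the product of its diagonal entries (the off-diagonal entries above the diagonal do not affect it).
det(A) = (4) * (2) * (1) = 8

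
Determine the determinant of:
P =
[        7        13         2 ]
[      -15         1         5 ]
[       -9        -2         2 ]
det(P) = -33

Expand along row 0 (cofactor expansion): det(P) = a*(e*i - f*h) - b*(d*i - f*g) + c*(d*h - e*g), where the 3×3 is [[a, b, c], [d, e, f], [g, h, i]].
Minor M_00 = (1)*(2) - (5)*(-2) = 2 + 10 = 12.
Minor M_01 = (-15)*(2) - (5)*(-9) = -30 + 45 = 15.
Minor M_02 = (-15)*(-2) - (1)*(-9) = 30 + 9 = 39.
det(P) = (7)*(12) - (13)*(15) + (2)*(39) = 84 - 195 + 78 = -33.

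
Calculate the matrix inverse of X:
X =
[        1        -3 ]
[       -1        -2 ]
det(X) = -5
X⁻¹ =
[      2/5      -3/5 ]
[     -1/5      -1/5 ]

For a 2×2 matrix X = [[a, b], [c, d]] with det(X) ≠ 0, X⁻¹ = (1/det(X)) * [[d, -b], [-c, a]].
det(X) = (1)*(-2) - (-3)*(-1) = -2 - 3 = -5.
X⁻¹ = (1/-5) * [[-2, 3], [1, 1]].
Dividing each entry by -5 and reducing:
X⁻¹ =
[      2/5      -3/5 ]
[     -1/5      -1/5 ]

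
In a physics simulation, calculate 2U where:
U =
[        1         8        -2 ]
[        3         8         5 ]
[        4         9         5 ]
2U =
[        2        16        -4 ]
[        6        16        10 ]
[        8        18        10 ]

Scalar multiplication is elementwise: (2U)[i][j] = 2 * U[i][j].
  (2U)[0][0] = 2 * (1) = 2
  (2U)[0][1] = 2 * (8) = 16
  (2U)[0][2] = 2 * (-2) = -4
  (2U)[1][0] = 2 * (3) = 6
  (2U)[1][1] = 2 * (8) = 16
  (2U)[1][2] = 2 * (5) = 10
  (2U)[2][0] = 2 * (4) = 8
  (2U)[2][1] = 2 * (9) = 18
  (2U)[2][2] = 2 * (5) = 10
2U =
[        2        16        -4 ]
[        6        16        10 ]
[        8        18        10 ]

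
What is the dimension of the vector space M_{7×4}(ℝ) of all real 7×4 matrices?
Dimension = 28

A real 7×4 matrix is determined by its 7·4 = 28 independent entries.
A standard basis is {E_ij : 1 ≤ i ≤ 7, 1 ≤ j ≤ 4}, where E_ij has a 1 in position (i, j) and 0 elsewhere — there are 28 such matrices, and they are linearly independent and span M_{7×4}(ℝ).
Therefore dim(M_{7×4}(ℝ)) = 28.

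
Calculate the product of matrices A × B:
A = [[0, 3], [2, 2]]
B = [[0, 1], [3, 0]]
[[9, 0], [6, 2]]

Matrix multiplication:
C[0][0] = 0×0 + 3×3 = 9
C[0][1] = 0×1 + 3×0 = 0
C[1][0] = 2×0 + 2×3 = 6
C[1][1] = 2×1 + 2×0 = 2
Result: [[9, 0], [6, 2]]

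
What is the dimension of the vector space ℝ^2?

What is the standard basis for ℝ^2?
Dimension = 2; standard basis = {e_1, e_2}

ℝ^2 is the space of 2-tuples of real numbers; its dimension is 2.
The standard basis consists of 2 vectors: e_1, e_2, where e_i is the vector with 1 in position i and 0 elsewhere.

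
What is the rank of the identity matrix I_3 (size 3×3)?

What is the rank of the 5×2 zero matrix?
rank(I_3) = 3, rank(0) = 0

The identity I_3 has 3 columns that are the standard basis vectors e_1, …, e_3. These are linearly independent, so all 3 columns are pivots and rank(I_3) = 3.
The 5×2 zero matrix has every entry zero, so every row is the zero row and there are no pivots; rank(0) = 0.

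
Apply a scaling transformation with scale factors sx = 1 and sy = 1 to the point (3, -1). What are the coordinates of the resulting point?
(3, -1)

Scaling matrix:
[[1, 0], [0, 1]]
Result: (3 × 1, -1 × 1) = (3, -1)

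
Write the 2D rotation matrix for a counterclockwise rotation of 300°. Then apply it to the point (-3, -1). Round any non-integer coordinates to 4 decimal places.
R = [[1/2, √3/2], [-√3/2, 1/2]]; R·(-3, -1) = (-2.3660, 2.0981)

Rotation matrix formula: R(θ) = [[cos θ, -sin θ], [sin θ, cos θ]]
For θ = 300°:
cos(300°) = 1/2
sin(300°) = -√3/2
R = [[1/2, √3/2], [-√3/2, 1/2]]
Apply to (-3, -1): [1/2·-3 + (√3/2)·-1, -√3/2·-3 + 1/2·-1] = (-2.3660, 2.0981)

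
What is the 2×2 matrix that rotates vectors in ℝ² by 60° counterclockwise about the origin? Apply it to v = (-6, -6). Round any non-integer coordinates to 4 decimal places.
R = [[1/2, -√3/2], [√3/2, 1/2]]; R·v = (2.1962, -8.1962)

A counterclockwise rotation by angle θ in ℝ² has matrix R(θ) = [[cos θ, -sin θ], [sin θ, cos θ]].
For θ = 60°: cos θ = 1/2, sin θ = √3/2.
R(60°) = [[1/2, -√3/2], [√3/2, 1/2]].
R·v = [1/2·-6 + (-√3/2)·-6, √3/2·-6 + 1/2·-6] = (2.1962, -8.1962).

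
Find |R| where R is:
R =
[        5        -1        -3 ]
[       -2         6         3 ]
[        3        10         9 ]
det(R) = 207

Expand along row 0 (cofactor expansion): det(R) = a*(e*i - f*h) - b*(d*i - f*g) + c*(d*h - e*g), where the 3×3 is [[a, b, c], [d, e, f], [g, h, i]].
Minor M_00 = (6)*(9) - (3)*(10) = 54 - 30 = 24.
Minor M_01 = (-2)*(9) - (3)*(3) = -18 - 9 = -27.
Minor M_02 = (-2)*(10) - (6)*(3) = -20 - 18 = -38.
det(R) = (5)*(24) - (-1)*(-27) + (-3)*(-38) = 120 - 27 + 114 = 207.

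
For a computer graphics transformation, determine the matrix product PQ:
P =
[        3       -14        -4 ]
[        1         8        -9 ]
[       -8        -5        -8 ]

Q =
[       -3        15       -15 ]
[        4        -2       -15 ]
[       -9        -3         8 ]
PQ =
[      -29        85       133 ]
[      110        26      -207 ]
[       76       -86       131 ]

Matrix multiplication: (PQ)[i][j] = sum over k of P[i][k] * Q[k][j].
  (PQ)[0][0] = (3)*(-3) + (-14)*(4) + (-4)*(-9) = -29
  (PQ)[0][1] = (3)*(15) + (-14)*(-2) + (-4)*(-3) = 85
  (PQ)[0][2] = (3)*(-15) + (-14)*(-15) + (-4)*(8) = 133
  (PQ)[1][0] = (1)*(-3) + (8)*(4) + (-9)*(-9) = 110
  (PQ)[1][1] = (1)*(15) + (8)*(-2) + (-9)*(-3) = 26
  (PQ)[1][2] = (1)*(-15) + (8)*(-15) + (-9)*(8) = -207
  (PQ)[2][0] = (-8)*(-3) + (-5)*(4) + (-8)*(-9) = 76
  (PQ)[2][1] = (-8)*(15) + (-5)*(-2) + (-8)*(-3) = -86
  (PQ)[2][2] = (-8)*(-15) + (-5)*(-15) + (-8)*(8) = 131
PQ =
[      -29        85       133 ]
[      110        26      -207 ]
[       76       -86       131 ]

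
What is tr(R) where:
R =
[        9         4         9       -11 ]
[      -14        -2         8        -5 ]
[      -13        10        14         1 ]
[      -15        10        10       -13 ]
tr(R) = 9 - 2 + 14 - 13 = 8

The trace of a square matrix is the sum of its diagonal entries.
Diagonal entries of R: R[0][0] = 9, R[1][1] = -2, R[2][2] = 14, R[3][3] = -13.
tr(R) = 9 - 2 + 14 - 13 = 8.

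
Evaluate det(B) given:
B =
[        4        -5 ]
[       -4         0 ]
det(B) = -20

For a 2×2 matrix [[a, b], [c, d]], det = a*d - b*c.
det(B) = (4)*(0) - (-5)*(-4) = 0 - 20 = -20.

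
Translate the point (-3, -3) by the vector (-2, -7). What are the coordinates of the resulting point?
(-5, -10)

Translation by (-2, -7):
x' = -3 + -2 = -5
y' = -3 + -7 = -10
Homogeneous matrix: [[1, 0, -2], [0, 1, -7], [0, 0, 1]]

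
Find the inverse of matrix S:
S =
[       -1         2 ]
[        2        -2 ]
det(S) = -2
S⁻¹ =
[        1         1 ]
[        1       1/2 ]

For a 2×2 matrix S = [[a, b], [c, d]] with det(S) ≠ 0, S⁻¹ = (1/det(S)) * [[d, -b], [-c, a]].
det(S) = (-1)*(-2) - (2)*(2) = 2 - 4 = -2.
S⁻¹ = (1/-2) * [[-2, -2], [-2, -1]].
Dividing each entry by -2 and reducing:
S⁻¹ =
[        1         1 ]
[        1       1/2 ]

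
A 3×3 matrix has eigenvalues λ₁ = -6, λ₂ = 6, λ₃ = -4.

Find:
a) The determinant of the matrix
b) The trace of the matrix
det = 144, trace = -4

Two standard eigenvalue identities:
- det(A) equals the product of the eigenvalues (counted with multiplicity).
- trace(A) equals the sum of the eigenvalues.
det(A) = (-6)*(6)*(-4) = 144.
trace(A) = -6 + 6 - 4 = -4.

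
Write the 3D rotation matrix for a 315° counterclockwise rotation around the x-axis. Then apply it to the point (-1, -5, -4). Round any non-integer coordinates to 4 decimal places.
R = [[1, 0, 0], [0, √2/2, √2/2], [0, -√2/2, √2/2]]; R·(-1, -5, -4) = (-1.0000, -6.3640, 0.7071)

Rotation matrix for 315° around x-axis:
cos(315°) = √2/2, sin(315°) = -√2/2
R = [[1, 0, 0], [0, √2/2, √2/2], [0, -√2/2, √2/2]]
Apply to (-1, -5, -4): R·[-1, -5, -4]ᵀ = (-1.0000, -6.3640, 0.7071)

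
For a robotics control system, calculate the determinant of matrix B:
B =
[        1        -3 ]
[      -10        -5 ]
det(B) = -35

For a 2×2 matrix [[a, b], [c, d]], det = a*d - b*c.
det(B) = (1)*(-5) - (-3)*(-10) = -5 - 30 = -35.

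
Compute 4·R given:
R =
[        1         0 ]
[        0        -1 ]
4R =
[        4         0 ]
[        0        -4 ]

Scalar multiplication is elementwise: (4R)[i][j] = 4 * R[i][j].
  (4R)[0][0] = 4 * (1) = 4
  (4R)[0][1] = 4 * (0) = 0
  (4R)[1][0] = 4 * (0) = 0
  (4R)[1][1] = 4 * (-1) = -4
4R =
[        4         0 ]
[        0        -4 ]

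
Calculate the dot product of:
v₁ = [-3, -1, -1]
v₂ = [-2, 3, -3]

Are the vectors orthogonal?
6, No

The dot product is the sum of products of corresponding components.
v₁·v₂ = (-3)*(-2) + (-1)*(3) + (-1)*(-3) = 6 - 3 + 3 = 6.
Two vectors are orthogonal iff their dot product is 0; here the dot product is 6, so the vectors are not orthogonal.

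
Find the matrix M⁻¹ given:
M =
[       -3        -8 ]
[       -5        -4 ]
det(M) = -28
M⁻¹ =
[      1/7      -2/7 ]
[    -5/28      3/28 ]

For a 2×2 matrix M = [[a, b], [c, d]] with det(M) ≠ 0, M⁻¹ = (1/det(M)) * [[d, -b], [-c, a]].
det(M) = (-3)*(-4) - (-8)*(-5) = 12 - 40 = -28.
M⁻¹ = (1/-28) * [[-4, 8], [5, -3]].
Dividing each entry by -28 and reducing:
M⁻¹ =
[      1/7      -2/7 ]
[    -5/28      3/28 ]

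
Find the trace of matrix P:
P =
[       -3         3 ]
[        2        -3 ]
tr(P) = -3 - 3 = -6

The trace of a square matrix is the sum of its diagonal entries.
Diagonal entries of P: P[0][0] = -3, P[1][1] = -3.
tr(P) = -3 - 3 = -6.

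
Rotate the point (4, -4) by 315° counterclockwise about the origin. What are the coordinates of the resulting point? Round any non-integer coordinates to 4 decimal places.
(0.0000, -5.6569)

Rotation matrix R(θ) = [[cos θ, -sin θ], [sin θ, cos θ]]; for θ = 315°:
R = [[√2/2, √2/2], [-√2/2, √2/2]]
Result: R × [4, -4]ᵀ = [√2/2·4 + (√2/2)·-4, -√2/2·4 + (√2/2)·-4]ᵀ = (0.0000, -5.6569)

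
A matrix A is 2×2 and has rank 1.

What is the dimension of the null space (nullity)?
1

The rank-nullity theorem for an m×n matrix states:
rank(A) + nullity(A) = n (the number of columns).
Here n = 2 and rank(A) = 1, so nullity(A) = 2 - 1 = 1.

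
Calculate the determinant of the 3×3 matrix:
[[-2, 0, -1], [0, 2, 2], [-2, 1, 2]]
-8

Expansion along first row:
det = -2·det([[2,2],[1,2]]) - 0·det([[0,2],[-2,2]]) + -1·det([[0,2],[-2,1]])
    = -2·(2·2 - 2·1) - 0·(0·2 - 2·-2) + -1·(0·1 - 2·-2)
    = -2·2 - 0·4 + -1·4
    = -4 + 0 + -4 = -8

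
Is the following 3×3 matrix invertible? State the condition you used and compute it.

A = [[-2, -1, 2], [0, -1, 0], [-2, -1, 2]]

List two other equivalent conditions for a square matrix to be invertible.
No, not invertible; det(A) = 0 (two rows are equal, so the rows are linearly dependent). Equivalent conditions (failing for this A): rank(A) < 3; Ax = 0 has non-trivial solutions; 0 is an eigenvalue; the columns are linearly dependent.

To check invertibility, compute det(A).
In this matrix, row 0 and the last row are identical, so one row is a scalar multiple of another and the rows are linearly dependent.
A matrix with linearly dependent rows has det = 0 and is not invertible.
Equivalent failed conditions:
- rank(A) < 3.
- Ax = 0 has non-trivial solutions.
- 0 is an eigenvalue.
- The columns are linearly dependent.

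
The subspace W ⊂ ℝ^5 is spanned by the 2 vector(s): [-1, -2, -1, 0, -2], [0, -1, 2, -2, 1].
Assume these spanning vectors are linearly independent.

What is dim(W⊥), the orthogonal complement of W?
dim(W⊥) = 3

For any subspace W of ℝ^n, dim(W) + dim(W⊥) = n (the whole-space dimension).
Here the given 2 vectors are linearly independent, so dim(W) = 2.
Thus dim(W⊥) = n - dim(W) = 5 - 2 = 3.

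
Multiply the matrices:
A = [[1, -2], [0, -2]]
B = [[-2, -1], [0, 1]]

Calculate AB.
[[-2, -3], [0, -2]]

Each entry (i,j) of AB = sum over k of A[i][k]*B[k][j].
(AB)[0][0] = (1)*(-2) + (-2)*(0) = -2
(AB)[0][1] = (1)*(-1) + (-2)*(1) = -3
(AB)[1][0] = (0)*(-2) + (-2)*(0) = 0
(AB)[1][1] = (0)*(-1) + (-2)*(1) = -2
AB = [[-2, -3], [0, -2]]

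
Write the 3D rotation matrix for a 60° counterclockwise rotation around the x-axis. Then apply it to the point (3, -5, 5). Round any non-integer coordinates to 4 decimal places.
R = [[1, 0, 0], [0, 1/2, -√3/2], [0, √3/2, 1/2]]; R·(3, -5, 5) = (3.0000, -6.8301, -1.8301)

Rotation matrix for 60° around x-axis:
cos(60°) = 1/2, sin(60°) = √3/2
R = [[1, 0, 0], [0, 1/2, -√3/2], [0, √3/2, 1/2]]
Apply to (3, -5, 5): R·[3, -5, 5]ᵀ = (3.0000, -6.8301, -1.8301)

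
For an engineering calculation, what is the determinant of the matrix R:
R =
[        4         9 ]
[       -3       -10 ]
det(R) = -13

For a 2×2 matrix [[a, b], [c, d]], det = a*d - b*c.
det(R) = (4)*(-10) - (9)*(-3) = -40 + 27 = -13.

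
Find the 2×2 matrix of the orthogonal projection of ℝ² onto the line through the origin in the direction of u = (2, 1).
[[4/5, 2/5], [2/5, 1/5]]

The orthogonal projection onto the line spanned by a nonzero vector u = (a, b) has matrix P = (u uᵀ) / (uᵀ u) = (1/(a² + b²)) · [[a², ab], [ab, b²]].
Here u = (2, 1), so a² + b² = 4 + 1 = 5.
P = (1/5) · [[4, 2], [2, 1]] = [[4/5, 2/5], [2/5, 1/5]].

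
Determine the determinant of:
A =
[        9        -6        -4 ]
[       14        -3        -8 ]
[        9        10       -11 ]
det(A) = -143

Expand along row 0 (cofactor expansion): det(A) = a*(e*i - f*h) - b*(d*i - f*g) + c*(d*h - e*g), where the 3×3 is [[a, b, c], [d, e, f], [g, h, i]].
Minor M_00 = (-3)*(-11) - (-8)*(10) = 33 + 80 = 113.
Minor M_01 = (14)*(-11) - (-8)*(9) = -154 + 72 = -82.
Minor M_02 = (14)*(10) - (-3)*(9) = 140 + 27 = 167.
det(A) = (9)*(113) - (-6)*(-82) + (-4)*(167) = 1017 - 492 - 668 = -143.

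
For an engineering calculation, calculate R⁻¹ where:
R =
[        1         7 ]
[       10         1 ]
det(R) = -69
R⁻¹ =
[    -1/69      7/69 ]
[    10/69     -1/69 ]

For a 2×2 matrix R = [[a, b], [c, d]] with det(R) ≠ 0, R⁻¹ = (1/det(R)) * [[d, -b], [-c, a]].
det(R) = (1)*(1) - (7)*(10) = 1 - 70 = -69.
R⁻¹ = (1/-69) * [[1, -7], [-10, 1]].
Dividing each entry by -69 and reducing:
R⁻¹ =
[    -1/69      7/69 ]
[    10/69     -1/69 ]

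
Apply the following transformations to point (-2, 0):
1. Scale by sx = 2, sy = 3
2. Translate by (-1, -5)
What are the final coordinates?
(-5, -5)

Step 1: Scale (-2, 0) by (sx, sy) = (2, 3) → (-4, 0)
Step 2: Translate by (-1, -5) → (-5, -5)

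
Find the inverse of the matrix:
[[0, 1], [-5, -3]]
[[-3/5, -1/5], [1, 0]]

For [[a,b],[c,d]], inverse = (1/det)·[[d,-b],[-c,a]]
det = 0·-3 - 1·-5 = 5
Inverse = (1/5)·[[-3, -1], [5, 0]]
        = [[-3/5, -1/5], [1, 0]]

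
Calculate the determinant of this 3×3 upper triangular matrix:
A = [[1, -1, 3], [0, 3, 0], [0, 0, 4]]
12

The determinant of a triangular matrix is the product of its diagonal entries (the off-diagonal entries above the diagonal do not affect it).
det(A) = (1) * (3) * (4) = 12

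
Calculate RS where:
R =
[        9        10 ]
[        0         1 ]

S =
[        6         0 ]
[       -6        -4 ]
RS =
[       -6       -40 ]
[       -6        -4 ]

Matrix multiplication: (RS)[i][j] = sum over k of R[i][k] * S[k][j].
  (RS)[0][0] = (9)*(6) + (10)*(-6) = -6
  (RS)[0][1] = (9)*(0) + (10)*(-4) = -40
  (RS)[1][0] = (0)*(6) + (1)*(-6) = -6
  (RS)[1][1] = (0)*(0) + (1)*(-4) = -4
RS =
[       -6       -40 ]
[       -6        -4 ]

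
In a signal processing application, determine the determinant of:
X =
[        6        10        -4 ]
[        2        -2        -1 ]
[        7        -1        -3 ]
det(X) = -28

Expand along row 0 (cofactor expansion): det(X) = a*(e*i - f*h) - b*(d*i - f*g) + c*(d*h - e*g), where the 3×3 is [[a, b, c], [d, e, f], [g, h, i]].
Minor M_00 = (-2)*(-3) - (-1)*(-1) = 6 - 1 = 5.
Minor M_01 = (2)*(-3) - (-1)*(7) = -6 + 7 = 1.
Minor M_02 = (2)*(-1) - (-2)*(7) = -2 + 14 = 12.
det(X) = (6)*(5) - (10)*(1) + (-4)*(12) = 30 - 10 - 48 = -28.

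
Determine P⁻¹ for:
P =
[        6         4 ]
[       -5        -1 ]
det(P) = 14
P⁻¹ =
[    -1/14      -2/7 ]
[     5/14       3/7 ]

For a 2×2 matrix P = [[a, b], [c, d]] with det(P) ≠ 0, P⁻¹ = (1/det(P)) * [[d, -b], [-c, a]].
det(P) = (6)*(-1) - (4)*(-5) = -6 + 20 = 14.
P⁻¹ = (1/14) * [[-1, -4], [5, 6]].
Dividing each entry by 14 and reducing:
P⁻¹ =
[    -1/14      -2/7 ]
[     5/14       3/7 ]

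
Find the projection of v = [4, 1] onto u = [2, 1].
[18/5, 9/5]

The projection of v onto u is proj_u(v) = ((v·u) / (u·u)) · u.
v·u = (4)*(2) + (1)*(1) = 9.
u·u = (2)*(2) + (1)*(1) = 5.
coefficient = 9 / 5 = 9/5.
proj_u(v) = 9/5 · [2, 1] = [18/5, 9/5].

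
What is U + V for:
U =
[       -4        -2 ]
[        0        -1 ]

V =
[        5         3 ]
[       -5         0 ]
U + V =
[        1         1 ]
[       -5        -1 ]

Matrix addition is elementwise: (U+V)[i][j] = U[i][j] + V[i][j].
  (U+V)[0][0] = (-4) + (5) = 1
  (U+V)[0][1] = (-2) + (3) = 1
  (U+V)[1][0] = (0) + (-5) = -5
  (U+V)[1][1] = (-1) + (0) = -1
U + V =
[        1         1 ]
[       -5        -1 ]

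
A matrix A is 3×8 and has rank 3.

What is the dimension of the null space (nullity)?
5

The rank-nullity theorem for an m×n matrix states:
rank(A) + nullity(A) = n (the number of columns).
Here n = 8 and rank(A) = 3, so nullity(A) = 8 - 3 = 5.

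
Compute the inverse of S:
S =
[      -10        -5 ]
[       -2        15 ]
det(S) = -160
S⁻¹ =
[    -3/32     -1/32 ]
[    -1/80      1/16 ]

For a 2×2 matrix S = [[a, b], [c, d]] with det(S) ≠ 0, S⁻¹ = (1/det(S)) * [[d, -b], [-c, a]].
det(S) = (-10)*(15) - (-5)*(-2) = -150 - 10 = -160.
S⁻¹ = (1/-160) * [[15, 5], [2, -10]].
Dividing each entry by -160 and reducing:
S⁻¹ =
[    -3/32     -1/32 ]
[    -1/80      1/16 ]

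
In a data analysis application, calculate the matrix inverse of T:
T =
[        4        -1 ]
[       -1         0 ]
det(T) = -1
T⁻¹ =
[        0        -1 ]
[       -1        -4 ]

For a 2×2 matrix T = [[a, b], [c, d]] with det(T) ≠ 0, T⁻¹ = (1/det(T)) * [[d, -b], [-c, a]].
det(T) = (4)*(0) - (-1)*(-1) = 0 - 1 = -1.
T⁻¹ = (1/-1) * [[0, 1], [1, 4]].
Dividing each entry by -1 and reducing:
T⁻¹ =
[        0        -1 ]
[       -1        -4 ]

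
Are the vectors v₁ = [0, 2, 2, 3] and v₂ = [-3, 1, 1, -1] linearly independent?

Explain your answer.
Yes, linearly independent

Two vectors are linearly dependent iff one is a scalar multiple of the other.
No single scalar k satisfies v₂ = k·v₁ (the ratios of corresponding entries disagree), so v₁ and v₂ are linearly independent.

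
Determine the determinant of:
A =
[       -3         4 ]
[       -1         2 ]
det(A) = -2

For a 2×2 matrix [[a, b], [c, d]], det = a*d - b*c.
det(A) = (-3)*(2) - (4)*(-1) = -6 + 4 = -2.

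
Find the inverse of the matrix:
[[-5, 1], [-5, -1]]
[[-1/10, -1/10], [1/2, -1/2]]

For [[a,b],[c,d]], inverse = (1/det)·[[d,-b],[-c,a]]
det = -5·-1 - 1·-5 = 10
Inverse = (1/10)·[[-1, -1], [5, -5]]
        = [[-1/10, -1/10], [1/2, -1/2]]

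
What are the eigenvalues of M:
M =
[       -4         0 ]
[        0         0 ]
λ = -4, 0

Solve det(M - λI) = 0. For a 2×2 matrix the characteristic equation is λ² - (trace)λ + det = 0.
trace(M) = a + d = -4 + 0 = -4.
det(M) = a*d - b*c = (-4)*(0) - (0)*(0) = 0 - 0 = 0.
Characteristic equation: λ² - (-4)λ + (0) = 0.
Discriminant = (-4)² - 4*(0) = 16 - 0 = 16.
λ = (-4 ± √16) / 2 = (-4 ± 4) / 2 = -4, 0.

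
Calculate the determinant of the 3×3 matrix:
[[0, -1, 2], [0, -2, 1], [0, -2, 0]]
0

Expansion along first row:
det = 0·det([[-2,1],[-2,0]]) - -1·det([[0,1],[0,0]]) + 2·det([[0,-2],[0,-2]])
    = 0·(-2·0 - 1·-2) - -1·(0·0 - 1·0) + 2·(0·-2 - -2·0)
    = 0·2 - -1·0 + 2·0
    = 0 + 0 + 0 = 0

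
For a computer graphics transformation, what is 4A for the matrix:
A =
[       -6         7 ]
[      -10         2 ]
4A =
[      -24        28 ]
[      -40         8 ]

Scalar multiplication is elementwise: (4A)[i][j] = 4 * A[i][j].
  (4A)[0][0] = 4 * (-6) = -24
  (4A)[0][1] = 4 * (7) = 28
  (4A)[1][0] = 4 * (-10) = -40
  (4A)[1][1] = 4 * (2) = 8
4A =
[      -24        28 ]
[      -40         8 ]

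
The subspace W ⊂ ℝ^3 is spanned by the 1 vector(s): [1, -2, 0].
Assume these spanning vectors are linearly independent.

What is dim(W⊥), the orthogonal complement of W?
dim(W⊥) = 2

For any subspace W of ℝ^n, dim(W) + dim(W⊥) = n (the whole-space dimension).
Here the given 1 vectors are linearly independent, so dim(W) = 1.
Thus dim(W⊥) = n - dim(W) = 3 - 1 = 2.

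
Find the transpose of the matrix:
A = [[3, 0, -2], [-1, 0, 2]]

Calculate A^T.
[[3, -1], [0, 0], [-2, 2]]

The transpose sends entry (i,j) to (j,i); rows become columns.
Row 0 of A: [3, 0, -2] -> column 0 of A^T.
Row 1 of A: [-1, 0, 2] -> column 1 of A^T.
A^T = [[3, -1], [0, 0], [-2, 2]]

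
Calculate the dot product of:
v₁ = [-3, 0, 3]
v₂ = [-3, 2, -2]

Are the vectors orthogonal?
3, No

The dot product is the sum of products of corresponding components.
v₁·v₂ = (-3)*(-3) + (0)*(2) + (3)*(-2) = 9 + 0 - 6 = 3.
Two vectors are orthogonal iff their dot product is 0; here the dot product is 3, so the vectors are not orthogonal.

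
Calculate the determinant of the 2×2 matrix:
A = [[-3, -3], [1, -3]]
12

For A = [[a, b], [c, d]], det(A) = a*d - b*c.
det(A) = (-3)*(-3) - (-3)*(1) = 9 - -3 = 12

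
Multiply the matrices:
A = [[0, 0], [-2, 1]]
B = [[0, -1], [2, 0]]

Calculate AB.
[[0, 0], [2, 2]]

Each entry (i,j) of AB = sum over k of A[i][k]*B[k][j].
(AB)[0][0] = (0)*(0) + (0)*(2) = 0
(AB)[0][1] = (0)*(-1) + (0)*(0) = 0
(AB)[1][0] = (-2)*(0) + (1)*(2) = 2
(AB)[1][1] = (-2)*(-1) + (1)*(0) = 2
AB = [[0, 0], [2, 2]]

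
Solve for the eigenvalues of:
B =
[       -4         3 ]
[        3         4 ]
λ = -5, 5

Solve det(B - λI) = 0. For a 2×2 matrix the characteristic equation is λ² - (trace)λ + det = 0.
trace(B) = a + d = -4 + 4 = 0.
det(B) = a*d - b*c = (-4)*(4) - (3)*(3) = -16 - 9 = -25.
Characteristic equation: λ² - (0)λ + (-25) = 0.
Discriminant = (0)² - 4*(-25) = 0 + 100 = 100.
λ = (0 ± √100) / 2 = (0 ± 10) / 2 = -5, 5.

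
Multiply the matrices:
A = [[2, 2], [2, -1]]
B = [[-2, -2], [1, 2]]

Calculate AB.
[[-2, 0], [-5, -6]]

Each entry (i,j) of AB = sum over k of A[i][k]*B[k][j].
(AB)[0][0] = (2)*(-2) + (2)*(1) = -2
(AB)[0][1] = (2)*(-2) + (2)*(2) = 0
(AB)[1][0] = (2)*(-2) + (-1)*(1) = -5
(AB)[1][1] = (2)*(-2) + (-1)*(2) = -6
AB = [[-2, 0], [-5, -6]]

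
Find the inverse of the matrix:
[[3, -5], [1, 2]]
[[2/11, 5/11], [-1/11, 3/11]]

For [[a,b],[c,d]], inverse = (1/det)·[[d,-b],[-c,a]]
det = 3·2 - -5·1 = 11
Inverse = (1/11)·[[2, 5], [-1, 3]]
        = [[2/11, 5/11], [-1/11, 3/11]]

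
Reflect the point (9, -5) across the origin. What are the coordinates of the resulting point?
(-9, 5)

Reflection across origin: (9, -5) → (-9, 5)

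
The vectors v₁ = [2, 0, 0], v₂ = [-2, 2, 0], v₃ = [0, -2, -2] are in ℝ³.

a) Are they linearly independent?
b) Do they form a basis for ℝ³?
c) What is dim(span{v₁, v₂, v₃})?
Yes independent, yes basis, dim = 3

Stack v₁, v₂, v₃ as rows of a 3×3 matrix.
[[2, 0, 0]; [-2, 2, 0]; [0, -2, -2]] is already lower triangular with nonzero diagonal entries (2, 2, -2), so its determinant is the product of the diagonal entries, det = (2)·(2)·(-2) = -8 ≠ 0, and the rows are linearly independent.
Three linearly independent vectors in ℝ³ form a basis for ℝ³, so dim(span{v₁,v₂,v₃}) = 3.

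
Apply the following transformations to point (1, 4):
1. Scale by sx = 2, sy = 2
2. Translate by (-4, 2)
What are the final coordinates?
(-2, 10)

Step 1: Scale (1, 4) by (sx, sy) = (2, 2) → (2, 8)
Step 2: Translate by (-4, 2) → (-2, 10)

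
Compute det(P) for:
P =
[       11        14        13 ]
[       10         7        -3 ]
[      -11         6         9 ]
det(P) = 1874

Expand along row 0 (cofactor expansion): det(P) = a*(e*i - f*h) - b*(d*i - f*g) + c*(d*h - e*g), where the 3×3 is [[a, b, c], [d, e, f], [g, h, i]].
Minor M_00 = (7)*(9) - (-3)*(6) = 63 + 18 = 81.
Minor M_01 = (10)*(9) - (-3)*(-11) = 90 - 33 = 57.
Minor M_02 = (10)*(6) - (7)*(-11) = 60 + 77 = 137.
det(P) = (11)*(81) - (14)*(57) + (13)*(137) = 891 - 798 + 1781 = 1874.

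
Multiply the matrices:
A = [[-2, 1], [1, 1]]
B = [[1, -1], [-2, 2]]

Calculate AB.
[[-4, 4], [-1, 1]]

Each entry (i,j) of AB = sum over k of A[i][k]*B[k][j].
(AB)[0][0] = (-2)*(1) + (1)*(-2) = -4
(AB)[0][1] = (-2)*(-1) + (1)*(2) = 4
(AB)[1][0] = (1)*(1) + (1)*(-2) = -1
(AB)[1][1] = (1)*(-1) + (1)*(2) = 1
AB = [[-4, 4], [-1, 1]]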